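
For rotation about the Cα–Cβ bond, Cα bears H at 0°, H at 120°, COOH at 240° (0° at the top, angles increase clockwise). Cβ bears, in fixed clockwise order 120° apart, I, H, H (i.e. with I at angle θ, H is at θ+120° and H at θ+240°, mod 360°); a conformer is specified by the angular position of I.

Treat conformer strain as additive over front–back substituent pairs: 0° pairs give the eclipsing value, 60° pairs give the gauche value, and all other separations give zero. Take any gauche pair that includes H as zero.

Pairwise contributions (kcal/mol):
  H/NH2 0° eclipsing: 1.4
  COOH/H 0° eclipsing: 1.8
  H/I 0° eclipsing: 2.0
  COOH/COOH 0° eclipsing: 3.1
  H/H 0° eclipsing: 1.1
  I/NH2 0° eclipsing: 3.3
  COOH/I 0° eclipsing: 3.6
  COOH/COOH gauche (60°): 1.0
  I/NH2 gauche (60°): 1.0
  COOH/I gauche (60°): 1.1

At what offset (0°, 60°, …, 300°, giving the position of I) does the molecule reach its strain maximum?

240°

I at 0° (eclipsed): H(0°)/I(0°) eclipsed 2.0; H(120°)/H(120°) eclipsed 1.1; COOH(240°)/H(240°) eclipsed 1.8 → 4.9 kcal/mol.
I at 60° (staggered): no non-H gauche contacts → 0.0 kcal/mol.
I at 120° (eclipsed): H(0°)/H(0°) eclipsed 1.1; H(120°)/I(120°) eclipsed 2.0; COOH(240°)/H(240°) eclipsed 1.8 → 4.9 kcal/mol.
I at 180° (staggered): COOH(240°)/I(180°) gauche 1.1 → 1.1 kcal/mol.
I at 240° (eclipsed): H(0°)/H(0°) eclipsed 1.1; H(120°)/H(120°) eclipsed 1.1; COOH(240°)/I(240°) eclipsed 3.6 → 5.8 kcal/mol.
I at 300° (staggered): COOH(240°)/I(300°) gauche 1.1 → 1.1 kcal/mol.
The maximum (5.8 kcal/mol) occurs with I at 240°.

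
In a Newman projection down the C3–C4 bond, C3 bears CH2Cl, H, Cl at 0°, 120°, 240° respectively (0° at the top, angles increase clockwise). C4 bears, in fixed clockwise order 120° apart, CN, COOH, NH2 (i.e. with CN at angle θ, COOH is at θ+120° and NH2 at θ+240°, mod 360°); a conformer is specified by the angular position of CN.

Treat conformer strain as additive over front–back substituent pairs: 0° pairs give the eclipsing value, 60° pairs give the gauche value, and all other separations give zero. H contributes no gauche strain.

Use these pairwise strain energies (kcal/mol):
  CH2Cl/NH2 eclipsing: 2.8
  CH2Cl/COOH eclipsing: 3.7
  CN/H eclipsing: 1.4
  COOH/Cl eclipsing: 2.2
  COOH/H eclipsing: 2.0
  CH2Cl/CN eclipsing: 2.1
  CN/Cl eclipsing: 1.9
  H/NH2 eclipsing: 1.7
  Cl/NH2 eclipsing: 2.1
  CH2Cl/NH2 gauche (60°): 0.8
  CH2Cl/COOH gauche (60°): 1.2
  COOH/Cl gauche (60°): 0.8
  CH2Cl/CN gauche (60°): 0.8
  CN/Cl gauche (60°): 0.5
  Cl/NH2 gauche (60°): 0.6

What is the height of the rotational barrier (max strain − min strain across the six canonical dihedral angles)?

CN at 0° (eclipsed): CH2Cl–CN eclipsed, H–COOH eclipsed, Cl–NH2 eclipsed; 2.1 + 2.0 + 2.1 = 6.2 kcal/mol.
CN at 60° (staggered): CH2Cl–CN gauche, CH2Cl–NH2 gauche, Cl–COOH gauche, Cl–NH2 gauche; 0.8 + 0.8 + 0.8 + 0.6 = 3.0 kcal/mol.
CN at 120° (eclipsed): CH2Cl–NH2 eclipsed, H–CN eclipsed, Cl–COOH eclipsed; 2.8 + 1.4 + 2.2 = 6.4 kcal/mol.
CN at 180° (staggered): CH2Cl–COOH gauche, CH2Cl–NH2 gauche, Cl–CN gauche, Cl–COOH gauche; 1.2 + 0.8 + 0.5 + 0.8 = 3.3 kcal/mol.
CN at 240° (eclipsed): CH2Cl–COOH eclipsed, H–NH2 eclipsed, Cl–CN eclipsed; 3.7 + 1.7 + 1.9 = 7.3 kcal/mol.
CN at 300° (staggered): CH2Cl–CN gauche, CH2Cl–COOH gauche, Cl–CN gauche, Cl–NH2 gauche; 0.8 + 1.2 + 0.5 + 0.6 = 3.1 kcal/mol.
Max at 240° (7.3 kcal/mol), min at 60° (3.0 kcal/mol); barrier = 4.3 kcal/mol.

4.3 kcal/mol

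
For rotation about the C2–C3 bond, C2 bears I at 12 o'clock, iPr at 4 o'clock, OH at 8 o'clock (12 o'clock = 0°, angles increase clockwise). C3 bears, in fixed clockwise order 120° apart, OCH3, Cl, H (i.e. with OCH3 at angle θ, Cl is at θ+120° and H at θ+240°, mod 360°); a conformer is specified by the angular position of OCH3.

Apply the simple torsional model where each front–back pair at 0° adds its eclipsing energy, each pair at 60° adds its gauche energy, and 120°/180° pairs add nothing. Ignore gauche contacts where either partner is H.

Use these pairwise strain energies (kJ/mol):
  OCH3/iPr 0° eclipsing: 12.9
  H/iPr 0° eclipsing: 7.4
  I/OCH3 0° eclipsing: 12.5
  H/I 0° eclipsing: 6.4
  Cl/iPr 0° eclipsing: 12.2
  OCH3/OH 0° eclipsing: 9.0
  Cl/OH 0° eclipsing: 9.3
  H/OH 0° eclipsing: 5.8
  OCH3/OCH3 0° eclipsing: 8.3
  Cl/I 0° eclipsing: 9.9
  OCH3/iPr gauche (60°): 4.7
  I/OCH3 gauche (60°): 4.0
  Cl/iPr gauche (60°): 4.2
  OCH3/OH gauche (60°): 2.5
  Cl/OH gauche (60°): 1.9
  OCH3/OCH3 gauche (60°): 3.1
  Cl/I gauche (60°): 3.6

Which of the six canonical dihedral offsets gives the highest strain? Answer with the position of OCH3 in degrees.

OCH3 at 0° is eclipsed. I at 0° is eclipsed with OCH3 at 0° (12.5); iPr at 120° is eclipsed with Cl at 120° (12.2); OH at 240° is eclipsed with H at 240° (5.8). Total 30.5 kJ/mol.
OCH3 at 60° is staggered. I at 0° is gauche with OCH3 at 60° (4.0); iPr at 120° is gauche with OCH3 at 60° (4.7); iPr at 120° is gauche with Cl at 180° (4.2); OH at 240° is gauche with Cl at 180° (1.9). Total 14.8 kJ/mol.
OCH3 at 120° is eclipsed. I at 0° is eclipsed with H at 0° (6.4); iPr at 120° is eclipsed with OCH3 at 120° (12.9); OH at 240° is eclipsed with Cl at 240° (9.3). Total 28.6 kJ/mol.
OCH3 at 180° is staggered. I at 0° is gauche with Cl at 300° (3.6); iPr at 120° is gauche with OCH3 at 180° (4.7); OH at 240° is gauche with OCH3 at 180° (2.5); OH at 240° is gauche with Cl at 300° (1.9). Total 12.7 kJ/mol.
OCH3 at 240° is eclipsed. I at 0° is eclipsed with Cl at 0° (9.9); iPr at 120° is eclipsed with H at 120° (7.4); OH at 240° is eclipsed with OCH3 at 240° (9.0). Total 26.3 kJ/mol.
OCH3 at 300° is staggered. I at 0° is gauche with OCH3 at 300° (4.0); I at 0° is gauche with Cl at 60° (3.6); iPr at 120° is gauche with Cl at 60° (4.2); OH at 240° is gauche with OCH3 at 300° (2.5). Total 14.3 kJ/mol.
The maximum (30.5 kJ/mol) occurs with OCH3 at 0°.

0°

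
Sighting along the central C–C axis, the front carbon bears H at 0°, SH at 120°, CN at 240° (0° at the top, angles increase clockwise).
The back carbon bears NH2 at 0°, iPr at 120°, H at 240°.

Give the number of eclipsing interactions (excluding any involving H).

1

Non-H eclipsing pairs: SH(120°)/iPr(120°) — 1 interaction.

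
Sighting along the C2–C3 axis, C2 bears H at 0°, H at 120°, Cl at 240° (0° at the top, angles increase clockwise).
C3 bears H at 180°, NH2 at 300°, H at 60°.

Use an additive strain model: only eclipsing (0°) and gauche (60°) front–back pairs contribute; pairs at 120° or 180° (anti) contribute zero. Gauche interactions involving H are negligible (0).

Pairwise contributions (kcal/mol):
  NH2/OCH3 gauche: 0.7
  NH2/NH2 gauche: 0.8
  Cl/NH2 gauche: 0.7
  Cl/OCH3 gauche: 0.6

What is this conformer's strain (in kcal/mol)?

0.7 kcal/mol

This conformer (staggered): Cl(240°)/NH2(300°) gauche 0.7 → 0.7 kcal/mol.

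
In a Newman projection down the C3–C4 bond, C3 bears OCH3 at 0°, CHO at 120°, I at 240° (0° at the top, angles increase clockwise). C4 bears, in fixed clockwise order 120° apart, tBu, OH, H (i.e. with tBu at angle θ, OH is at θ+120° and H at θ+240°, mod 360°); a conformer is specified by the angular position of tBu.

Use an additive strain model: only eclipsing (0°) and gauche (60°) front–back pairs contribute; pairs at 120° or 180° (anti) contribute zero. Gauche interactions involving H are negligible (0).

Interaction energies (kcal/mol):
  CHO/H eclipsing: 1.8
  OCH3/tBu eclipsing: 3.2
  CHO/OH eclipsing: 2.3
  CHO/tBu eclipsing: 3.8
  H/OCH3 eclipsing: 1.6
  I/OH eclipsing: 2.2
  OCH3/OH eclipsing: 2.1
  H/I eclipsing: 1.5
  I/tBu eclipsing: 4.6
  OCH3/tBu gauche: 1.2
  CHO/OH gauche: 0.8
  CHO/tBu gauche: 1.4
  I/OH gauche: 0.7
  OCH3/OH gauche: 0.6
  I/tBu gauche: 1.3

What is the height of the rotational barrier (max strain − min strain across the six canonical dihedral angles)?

4.6 kcal/mol

tBu at 0° (eclipsed): OCH3–tBu eclipsed, CHO–OH eclipsed, I–H eclipsed; 3.2 + 2.3 + 1.5 = 7.0 kcal/mol.
tBu at 60° (staggered): OCH3–tBu gauche, CHO–tBu gauche, CHO–OH gauche, I–OH gauche; 1.2 + 1.4 + 0.8 + 0.7 = 4.1 kcal/mol.
tBu at 120° (eclipsed): OCH3–H eclipsed, CHO–tBu eclipsed, I–OH eclipsed; 1.6 + 3.8 + 2.2 = 7.6 kcal/mol.
tBu at 180° (staggered): OCH3–OH gauche, CHO–tBu gauche, I–tBu gauche, I–OH gauche; 0.6 + 1.4 + 1.3 + 0.7 = 4.0 kcal/mol.
tBu at 240° (eclipsed): OCH3–OH eclipsed, CHO–H eclipsed, I–tBu eclipsed; 2.1 + 1.8 + 4.6 = 8.5 kcal/mol.
tBu at 300° (staggered): OCH3–tBu gauche, OCH3–OH gauche, CHO–OH gauche, I–tBu gauche; 1.2 + 0.6 + 0.8 + 1.3 = 3.9 kcal/mol.
Max at 240° (8.5 kcal/mol), min at 300° (3.9 kcal/mol); barrier = 4.6 kcal/mol.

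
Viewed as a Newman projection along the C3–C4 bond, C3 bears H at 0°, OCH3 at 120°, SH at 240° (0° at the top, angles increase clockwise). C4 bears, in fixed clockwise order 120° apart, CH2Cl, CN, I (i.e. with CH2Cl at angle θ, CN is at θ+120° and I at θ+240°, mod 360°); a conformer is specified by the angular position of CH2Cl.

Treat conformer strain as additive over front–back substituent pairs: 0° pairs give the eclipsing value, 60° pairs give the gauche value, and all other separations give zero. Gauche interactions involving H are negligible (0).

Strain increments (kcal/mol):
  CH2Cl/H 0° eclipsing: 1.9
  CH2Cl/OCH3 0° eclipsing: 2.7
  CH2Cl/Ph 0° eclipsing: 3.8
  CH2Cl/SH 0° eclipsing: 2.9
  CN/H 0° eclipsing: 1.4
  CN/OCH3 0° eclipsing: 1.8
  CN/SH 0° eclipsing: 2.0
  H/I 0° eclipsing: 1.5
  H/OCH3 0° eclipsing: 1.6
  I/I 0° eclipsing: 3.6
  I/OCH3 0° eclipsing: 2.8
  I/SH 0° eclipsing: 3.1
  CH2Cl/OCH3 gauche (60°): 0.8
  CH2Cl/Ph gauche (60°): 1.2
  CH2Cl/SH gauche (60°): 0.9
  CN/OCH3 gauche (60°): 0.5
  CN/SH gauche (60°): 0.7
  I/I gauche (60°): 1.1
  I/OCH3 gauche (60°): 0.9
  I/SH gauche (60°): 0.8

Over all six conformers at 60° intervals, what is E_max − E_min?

CH2Cl at 0° (eclipsed): H–CH2Cl eclipsed, OCH3–CN eclipsed, SH–I eclipsed; 1.9 + 1.8 + 3.1 = 6.8 kcal/mol.
CH2Cl at 60° (staggered): OCH3–CH2Cl gauche, OCH3–CN gauche, SH–CN gauche, SH–I gauche; 0.8 + 0.5 + 0.7 + 0.8 = 2.8 kcal/mol.
CH2Cl at 120° (eclipsed): H–I eclipsed, OCH3–CH2Cl eclipsed, SH–CN eclipsed; 1.5 + 2.7 + 2.0 = 6.2 kcal/mol.
CH2Cl at 180° (staggered): OCH3–CH2Cl gauche, OCH3–I gauche, SH–CH2Cl gauche, SH–CN gauche; 0.8 + 0.9 + 0.9 + 0.7 = 3.3 kcal/mol.
CH2Cl at 240° (eclipsed): H–CN eclipsed, OCH3–I eclipsed, SH–CH2Cl eclipsed; 1.4 + 2.8 + 2.9 = 7.1 kcal/mol.
CH2Cl at 300° (staggered): OCH3–CN gauche, OCH3–I gauche, SH–CH2Cl gauche, SH–I gauche; 0.5 + 0.9 + 0.9 + 0.8 = 3.1 kcal/mol.
Max at 240° (7.1 kcal/mol), min at 60° (2.8 kcal/mol); barrier = 4.3 kcal/mol.

4.3 kcal/mol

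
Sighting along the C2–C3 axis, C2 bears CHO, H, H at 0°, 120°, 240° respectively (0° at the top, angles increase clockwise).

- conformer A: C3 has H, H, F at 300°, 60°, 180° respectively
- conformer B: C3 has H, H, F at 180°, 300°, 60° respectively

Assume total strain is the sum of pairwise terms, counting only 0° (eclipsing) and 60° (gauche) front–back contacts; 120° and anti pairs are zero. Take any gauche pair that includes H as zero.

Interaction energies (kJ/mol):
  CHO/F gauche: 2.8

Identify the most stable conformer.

A

A (staggered): no non-H gauche contacts → 0.0 kJ/mol.
B (staggered): CHO(0°)/F(60°) gauche 2.8 → 2.8 kJ/mol.
A has the lowest total (0.0 kJ/mol).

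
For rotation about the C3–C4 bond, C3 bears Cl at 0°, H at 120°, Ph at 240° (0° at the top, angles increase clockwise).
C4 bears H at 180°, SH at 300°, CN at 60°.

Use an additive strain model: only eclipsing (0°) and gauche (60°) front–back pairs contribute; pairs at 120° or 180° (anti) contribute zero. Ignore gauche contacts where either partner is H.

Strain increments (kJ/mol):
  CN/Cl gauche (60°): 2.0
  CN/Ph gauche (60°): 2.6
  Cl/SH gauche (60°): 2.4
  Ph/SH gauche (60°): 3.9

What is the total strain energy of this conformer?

This conformer (staggered): Cl–SH gauche, Cl–CN gauche, Ph–SH gauche; 2.4 + 2.0 + 3.9 = 8.3 kJ/mol.

8.3 kJ/mol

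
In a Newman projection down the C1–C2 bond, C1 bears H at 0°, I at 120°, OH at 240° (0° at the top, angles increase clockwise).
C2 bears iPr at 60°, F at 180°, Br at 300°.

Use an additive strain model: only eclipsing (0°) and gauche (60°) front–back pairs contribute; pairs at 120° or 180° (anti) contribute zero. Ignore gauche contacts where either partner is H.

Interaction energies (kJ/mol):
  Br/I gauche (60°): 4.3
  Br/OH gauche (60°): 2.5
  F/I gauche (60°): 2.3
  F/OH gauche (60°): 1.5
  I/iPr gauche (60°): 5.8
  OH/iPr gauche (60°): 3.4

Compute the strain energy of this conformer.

This conformer (staggered): I–iPr gauche, I–F gauche, OH–F gauche, OH–Br gauche; 5.8 + 2.3 + 1.5 + 2.5 = 12.1 kJ/mol.

12.1 kJ/mol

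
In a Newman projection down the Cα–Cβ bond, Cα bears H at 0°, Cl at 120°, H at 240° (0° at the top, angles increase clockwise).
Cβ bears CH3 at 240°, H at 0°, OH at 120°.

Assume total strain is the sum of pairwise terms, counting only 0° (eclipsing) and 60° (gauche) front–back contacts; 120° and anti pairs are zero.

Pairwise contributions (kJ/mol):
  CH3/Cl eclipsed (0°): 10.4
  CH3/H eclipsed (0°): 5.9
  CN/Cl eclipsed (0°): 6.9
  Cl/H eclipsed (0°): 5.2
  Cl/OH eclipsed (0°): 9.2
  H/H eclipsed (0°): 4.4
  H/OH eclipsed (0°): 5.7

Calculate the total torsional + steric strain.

This conformer (eclipsed): H(0°)/H(0°) eclipsed 4.4; Cl(120°)/OH(120°) eclipsed 9.2; H(240°)/CH3(240°) eclipsed 5.9 → 19.5 kJ/mol.

19.5 kJ/mol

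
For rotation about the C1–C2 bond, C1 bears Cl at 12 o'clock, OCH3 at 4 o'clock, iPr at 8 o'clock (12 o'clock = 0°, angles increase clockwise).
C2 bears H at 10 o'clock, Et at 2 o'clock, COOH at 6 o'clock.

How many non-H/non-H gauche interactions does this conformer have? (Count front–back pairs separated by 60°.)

4

Non-H gauche pairs: Cl(0°)/Et(60°); OCH3(120°)/Et(60°); OCH3(120°)/COOH(180°); iPr(240°)/COOH(180°) — 4 interactions.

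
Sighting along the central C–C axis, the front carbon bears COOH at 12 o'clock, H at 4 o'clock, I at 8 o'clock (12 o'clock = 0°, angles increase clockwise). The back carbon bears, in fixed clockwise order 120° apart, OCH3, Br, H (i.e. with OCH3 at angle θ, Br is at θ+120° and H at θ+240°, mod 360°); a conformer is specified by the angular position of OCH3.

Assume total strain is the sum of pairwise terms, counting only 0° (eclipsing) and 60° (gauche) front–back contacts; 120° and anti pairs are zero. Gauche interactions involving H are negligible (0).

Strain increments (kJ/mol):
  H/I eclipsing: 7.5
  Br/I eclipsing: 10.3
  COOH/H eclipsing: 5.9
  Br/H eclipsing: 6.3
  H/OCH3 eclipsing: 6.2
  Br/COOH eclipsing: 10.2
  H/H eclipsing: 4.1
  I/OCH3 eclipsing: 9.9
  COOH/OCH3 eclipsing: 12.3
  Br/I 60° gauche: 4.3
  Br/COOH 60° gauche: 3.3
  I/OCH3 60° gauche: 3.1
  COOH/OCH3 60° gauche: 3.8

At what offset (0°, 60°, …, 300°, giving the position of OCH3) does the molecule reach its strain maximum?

0°

OCH3 at 0° (eclipsed): COOH(0°)/OCH3(0°) eclipsed 12.3; H(120°)/Br(120°) eclipsed 6.3; I(240°)/H(240°) eclipsed 7.5 → 26.1 kJ/mol.
OCH3 at 60° (staggered): COOH(0°)/OCH3(60°) gauche 3.8; I(240°)/Br(180°) gauche 4.3 → 8.1 kJ/mol.
OCH3 at 120° (eclipsed): COOH(0°)/H(0°) eclipsed 5.9; H(120°)/OCH3(120°) eclipsed 6.2; I(240°)/Br(240°) eclipsed 10.3 → 22.4 kJ/mol.
OCH3 at 180° (staggered): COOH(0°)/Br(300°) gauche 3.3; I(240°)/OCH3(180°) gauche 3.1; I(240°)/Br(300°) gauche 4.3 → 10.7 kJ/mol.
OCH3 at 240° (eclipsed): COOH(0°)/Br(0°) eclipsed 10.2; H(120°)/H(120°) eclipsed 4.1; I(240°)/OCH3(240°) eclipsed 9.9 → 24.2 kJ/mol.
OCH3 at 300° (staggered): COOH(0°)/OCH3(300°) gauche 3.8; COOH(0°)/Br(60°) gauche 3.3; I(240°)/OCH3(300°) gauche 3.1 → 10.2 kJ/mol.
The maximum (26.1 kJ/mol) occurs with OCH3 at 0°.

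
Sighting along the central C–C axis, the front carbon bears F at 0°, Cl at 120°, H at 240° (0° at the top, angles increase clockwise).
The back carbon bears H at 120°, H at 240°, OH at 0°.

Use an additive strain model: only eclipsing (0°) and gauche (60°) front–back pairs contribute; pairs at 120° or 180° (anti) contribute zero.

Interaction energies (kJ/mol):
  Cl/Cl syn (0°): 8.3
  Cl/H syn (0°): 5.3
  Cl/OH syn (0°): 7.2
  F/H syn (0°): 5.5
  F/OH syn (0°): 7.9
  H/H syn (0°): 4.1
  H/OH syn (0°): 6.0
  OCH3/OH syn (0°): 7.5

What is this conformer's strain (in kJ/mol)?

17.3 kJ/mol

This conformer (eclipsed): F–OH eclipsed, Cl–H eclipsed, H–H eclipsed; 7.9 + 5.3 + 4.1 = 17.3 kJ/mol.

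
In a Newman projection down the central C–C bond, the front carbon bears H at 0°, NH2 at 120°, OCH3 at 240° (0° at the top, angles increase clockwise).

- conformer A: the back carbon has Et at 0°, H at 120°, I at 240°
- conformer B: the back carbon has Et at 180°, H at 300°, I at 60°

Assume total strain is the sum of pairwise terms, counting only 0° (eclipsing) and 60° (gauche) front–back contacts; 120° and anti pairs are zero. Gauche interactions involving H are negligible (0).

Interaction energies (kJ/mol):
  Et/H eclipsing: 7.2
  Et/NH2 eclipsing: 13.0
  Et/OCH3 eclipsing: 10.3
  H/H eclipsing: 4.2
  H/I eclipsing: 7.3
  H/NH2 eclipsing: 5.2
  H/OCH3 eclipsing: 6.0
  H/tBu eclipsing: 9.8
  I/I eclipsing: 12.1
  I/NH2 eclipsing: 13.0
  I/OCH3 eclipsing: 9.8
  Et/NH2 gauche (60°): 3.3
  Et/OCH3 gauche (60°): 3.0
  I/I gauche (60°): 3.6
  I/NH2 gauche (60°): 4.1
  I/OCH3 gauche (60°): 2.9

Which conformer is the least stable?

A (eclipsed): H(0°)/Et(0°) eclipsed 7.2; NH2(120°)/H(120°) eclipsed 5.2; OCH3(240°)/I(240°) eclipsed 9.8 → 22.2 kJ/mol.
B (staggered): NH2(120°)/Et(180°) gauche 3.3; NH2(120°)/I(60°) gauche 4.1; OCH3(240°)/Et(180°) gauche 3.0 → 10.4 kJ/mol.
A has the highest total (22.2 kJ/mol).

A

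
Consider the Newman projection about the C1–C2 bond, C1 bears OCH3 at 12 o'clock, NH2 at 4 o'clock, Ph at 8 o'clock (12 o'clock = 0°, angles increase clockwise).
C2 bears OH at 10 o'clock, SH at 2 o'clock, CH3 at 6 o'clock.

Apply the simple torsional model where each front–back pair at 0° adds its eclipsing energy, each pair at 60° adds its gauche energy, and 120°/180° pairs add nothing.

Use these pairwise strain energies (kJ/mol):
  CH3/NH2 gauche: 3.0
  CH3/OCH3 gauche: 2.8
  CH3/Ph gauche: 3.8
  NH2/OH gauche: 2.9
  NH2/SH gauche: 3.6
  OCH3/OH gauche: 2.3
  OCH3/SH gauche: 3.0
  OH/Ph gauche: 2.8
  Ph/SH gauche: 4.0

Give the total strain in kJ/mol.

This conformer (staggered): OCH3(0°)/OH(300°) gauche 2.3; OCH3(0°)/SH(60°) gauche 3.0; NH2(120°)/SH(60°) gauche 3.6; NH2(120°)/CH3(180°) gauche 3.0; Ph(240°)/OH(300°) gauche 2.8; Ph(240°)/CH3(180°) gauche 3.8 → 18.5 kJ/mol.

18.5 kJ/mol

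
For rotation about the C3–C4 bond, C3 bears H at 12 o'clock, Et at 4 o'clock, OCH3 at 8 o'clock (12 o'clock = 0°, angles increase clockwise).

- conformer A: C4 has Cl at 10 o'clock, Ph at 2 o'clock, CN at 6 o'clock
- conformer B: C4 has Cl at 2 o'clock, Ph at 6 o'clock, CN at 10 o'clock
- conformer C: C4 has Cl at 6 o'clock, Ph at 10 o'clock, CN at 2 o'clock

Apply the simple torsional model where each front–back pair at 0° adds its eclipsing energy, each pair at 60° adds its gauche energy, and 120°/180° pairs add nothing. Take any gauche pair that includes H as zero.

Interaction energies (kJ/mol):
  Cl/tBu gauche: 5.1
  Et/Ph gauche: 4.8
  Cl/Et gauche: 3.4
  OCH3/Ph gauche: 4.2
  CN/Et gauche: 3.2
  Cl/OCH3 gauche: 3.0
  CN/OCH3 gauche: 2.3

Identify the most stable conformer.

A

A is staggered. Et at 120° is gauche with Ph at 60° (4.8); Et at 120° is gauche with CN at 180° (3.2); OCH3 at 240° is gauche with Cl at 300° (3.0); OCH3 at 240° is gauche with CN at 180° (2.3). Total 13.3 kJ/mol.
B is staggered. Et at 120° is gauche with Cl at 60° (3.4); Et at 120° is gauche with Ph at 180° (4.8); OCH3 at 240° is gauche with Ph at 180° (4.2); OCH3 at 240° is gauche with CN at 300° (2.3). Total 14.7 kJ/mol.
C is staggered. Et at 120° is gauche with Cl at 180° (3.4); Et at 120° is gauche with CN at 60° (3.2); OCH3 at 240° is gauche with Cl at 180° (3.0); OCH3 at 240° is gauche with Ph at 300° (4.2). Total 13.8 kJ/mol.
A has the lowest total (13.3 kJ/mol).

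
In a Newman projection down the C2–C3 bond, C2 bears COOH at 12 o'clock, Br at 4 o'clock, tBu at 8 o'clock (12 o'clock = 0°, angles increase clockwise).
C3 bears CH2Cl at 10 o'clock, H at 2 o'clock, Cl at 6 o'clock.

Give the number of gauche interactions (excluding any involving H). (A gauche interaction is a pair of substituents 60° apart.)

4

Non-H gauche pairs: COOH(0°)/CH2Cl(300°); Br(120°)/Cl(180°); tBu(240°)/CH2Cl(300°); tBu(240°)/Cl(180°) — 4 interactions.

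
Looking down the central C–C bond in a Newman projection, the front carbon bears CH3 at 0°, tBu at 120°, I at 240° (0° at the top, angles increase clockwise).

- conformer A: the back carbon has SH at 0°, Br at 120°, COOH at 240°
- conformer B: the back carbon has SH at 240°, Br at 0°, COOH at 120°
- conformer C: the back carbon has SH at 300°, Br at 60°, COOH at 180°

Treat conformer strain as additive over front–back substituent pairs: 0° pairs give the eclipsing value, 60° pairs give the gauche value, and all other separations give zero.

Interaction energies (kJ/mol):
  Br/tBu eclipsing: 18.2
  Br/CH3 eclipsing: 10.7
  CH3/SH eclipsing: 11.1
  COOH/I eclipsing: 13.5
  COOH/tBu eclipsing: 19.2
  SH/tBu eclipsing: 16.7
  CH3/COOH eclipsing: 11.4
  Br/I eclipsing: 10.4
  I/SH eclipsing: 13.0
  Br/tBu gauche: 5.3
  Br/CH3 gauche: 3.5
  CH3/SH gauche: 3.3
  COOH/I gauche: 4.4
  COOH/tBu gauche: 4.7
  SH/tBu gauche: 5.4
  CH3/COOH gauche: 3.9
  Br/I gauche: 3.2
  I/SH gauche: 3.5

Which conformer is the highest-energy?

B

A is eclipsed. CH3 at 0° is eclipsed with SH at 0° (11.1); tBu at 120° is eclipsed with Br at 120° (18.2); I at 240° is eclipsed with COOH at 240° (13.5). Total 42.8 kJ/mol.
B is eclipsed. CH3 at 0° is eclipsed with Br at 0° (10.7); tBu at 120° is eclipsed with COOH at 120° (19.2); I at 240° is eclipsed with SH at 240° (13.0). Total 42.9 kJ/mol.
C is staggered. CH3 at 0° is gauche with SH at 300° (3.3); CH3 at 0° is gauche with Br at 60° (3.5); tBu at 120° is gauche with Br at 60° (5.3); tBu at 120° is gauche with COOH at 180° (4.7); I at 240° is gauche with SH at 300° (3.5); I at 240° is gauche with COOH at 180° (4.4). Total 24.7 kJ/mol.
B has the highest total (42.9 kJ/mol).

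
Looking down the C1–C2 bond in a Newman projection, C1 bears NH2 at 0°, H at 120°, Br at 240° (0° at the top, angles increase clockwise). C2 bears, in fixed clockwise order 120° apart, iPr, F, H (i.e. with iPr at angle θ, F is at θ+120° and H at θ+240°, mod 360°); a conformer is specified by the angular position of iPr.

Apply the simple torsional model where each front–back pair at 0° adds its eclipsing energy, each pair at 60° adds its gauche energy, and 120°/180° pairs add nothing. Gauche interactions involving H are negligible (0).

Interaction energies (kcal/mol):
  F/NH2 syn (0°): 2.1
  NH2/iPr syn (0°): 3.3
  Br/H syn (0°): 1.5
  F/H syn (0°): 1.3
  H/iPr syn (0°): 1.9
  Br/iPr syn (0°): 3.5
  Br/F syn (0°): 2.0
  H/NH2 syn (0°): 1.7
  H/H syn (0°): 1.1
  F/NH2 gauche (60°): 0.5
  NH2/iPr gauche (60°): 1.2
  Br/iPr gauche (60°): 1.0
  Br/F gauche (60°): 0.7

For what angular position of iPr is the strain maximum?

240°

iPr at 0° (eclipsed): NH2(0°)/iPr(0°) eclipsed 3.3; H(120°)/F(120°) eclipsed 1.3; Br(240°)/H(240°) eclipsed 1.5 → 6.1 kcal/mol.
iPr at 60° (staggered): NH2(0°)/iPr(60°) gauche 1.2; Br(240°)/F(180°) gauche 0.7 → 1.9 kcal/mol.
iPr at 120° (eclipsed): NH2(0°)/H(0°) eclipsed 1.7; H(120°)/iPr(120°) eclipsed 1.9; Br(240°)/F(240°) eclipsed 2.0 → 5.6 kcal/mol.
iPr at 180° (staggered): NH2(0°)/F(300°) gauche 0.5; Br(240°)/iPr(180°) gauche 1.0; Br(240°)/F(300°) gauche 0.7 → 2.2 kcal/mol.
iPr at 240° (eclipsed): NH2(0°)/F(0°) eclipsed 2.1; H(120°)/H(120°) eclipsed 1.1; Br(240°)/iPr(240°) eclipsed 3.5 → 6.7 kcal/mol.
iPr at 300° (staggered): NH2(0°)/iPr(300°) gauche 1.2; NH2(0°)/F(60°) gauche 0.5; Br(240°)/iPr(300°) gauche 1.0 → 2.7 kcal/mol.
The maximum (6.7 kcal/mol) occurs with iPr at 240°.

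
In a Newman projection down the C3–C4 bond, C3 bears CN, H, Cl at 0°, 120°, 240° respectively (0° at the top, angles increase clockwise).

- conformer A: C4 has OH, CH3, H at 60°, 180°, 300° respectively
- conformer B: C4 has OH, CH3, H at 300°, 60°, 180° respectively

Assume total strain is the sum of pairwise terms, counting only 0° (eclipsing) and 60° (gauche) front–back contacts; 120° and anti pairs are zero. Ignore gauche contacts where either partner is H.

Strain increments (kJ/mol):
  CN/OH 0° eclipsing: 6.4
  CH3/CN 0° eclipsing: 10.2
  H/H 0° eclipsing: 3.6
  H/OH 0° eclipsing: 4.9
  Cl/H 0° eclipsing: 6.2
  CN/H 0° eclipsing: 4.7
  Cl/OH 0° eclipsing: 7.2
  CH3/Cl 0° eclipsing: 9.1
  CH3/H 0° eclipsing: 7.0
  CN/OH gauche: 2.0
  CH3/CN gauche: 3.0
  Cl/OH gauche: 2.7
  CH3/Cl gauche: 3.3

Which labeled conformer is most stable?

A

A (staggered): CN(0°)/OH(60°) gauche 2.0; Cl(240°)/CH3(180°) gauche 3.3 → 5.3 kJ/mol.
B (staggered): CN(0°)/OH(300°) gauche 2.0; CN(0°)/CH3(60°) gauche 3.0; Cl(240°)/OH(300°) gauche 2.7 → 7.7 kJ/mol.
A has the lowest total (5.3 kJ/mol).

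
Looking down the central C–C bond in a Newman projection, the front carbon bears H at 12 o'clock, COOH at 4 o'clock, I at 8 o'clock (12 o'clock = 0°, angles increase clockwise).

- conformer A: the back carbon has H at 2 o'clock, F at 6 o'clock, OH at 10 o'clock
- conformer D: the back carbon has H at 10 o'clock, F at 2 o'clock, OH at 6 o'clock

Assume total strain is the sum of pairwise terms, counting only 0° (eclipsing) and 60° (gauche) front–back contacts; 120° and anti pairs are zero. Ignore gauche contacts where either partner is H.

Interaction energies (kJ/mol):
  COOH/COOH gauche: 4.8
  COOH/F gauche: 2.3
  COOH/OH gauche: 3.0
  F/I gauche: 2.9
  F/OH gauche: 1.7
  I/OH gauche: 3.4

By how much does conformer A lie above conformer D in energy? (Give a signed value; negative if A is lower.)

A (staggered): COOH(120°)/F(180°) gauche 2.3; I(240°)/F(180°) gauche 2.9; I(240°)/OH(300°) gauche 3.4 → 8.6 kJ/mol.
D (staggered): COOH(120°)/F(60°) gauche 2.3; COOH(120°)/OH(180°) gauche 3.0; I(240°)/OH(180°) gauche 3.4 → 8.7 kJ/mol.
E(A) − E(D) = 8.6 − 8.7 = -0.1 kJ/mol.

-0.1 kJ/mol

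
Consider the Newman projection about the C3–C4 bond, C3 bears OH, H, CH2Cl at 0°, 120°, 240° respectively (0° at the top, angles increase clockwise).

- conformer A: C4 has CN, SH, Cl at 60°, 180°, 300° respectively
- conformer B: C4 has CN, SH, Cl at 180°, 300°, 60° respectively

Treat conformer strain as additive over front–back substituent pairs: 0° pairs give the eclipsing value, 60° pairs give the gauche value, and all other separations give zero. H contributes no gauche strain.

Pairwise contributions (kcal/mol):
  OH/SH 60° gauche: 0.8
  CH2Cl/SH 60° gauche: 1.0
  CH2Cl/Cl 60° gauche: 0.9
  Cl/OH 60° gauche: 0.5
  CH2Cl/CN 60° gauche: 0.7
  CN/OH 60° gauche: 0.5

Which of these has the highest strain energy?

A (staggered): OH(0°)/CN(60°) gauche 0.5; OH(0°)/Cl(300°) gauche 0.5; CH2Cl(240°)/SH(180°) gauche 1.0; CH2Cl(240°)/Cl(300°) gauche 0.9 → 2.9 kcal/mol.
B (staggered): OH(0°)/SH(300°) gauche 0.8; OH(0°)/Cl(60°) gauche 0.5; CH2Cl(240°)/CN(180°) gauche 0.7; CH2Cl(240°)/SH(300°) gauche 1.0 → 3.0 kcal/mol.
B has the highest total (3.0 kcal/mol).

B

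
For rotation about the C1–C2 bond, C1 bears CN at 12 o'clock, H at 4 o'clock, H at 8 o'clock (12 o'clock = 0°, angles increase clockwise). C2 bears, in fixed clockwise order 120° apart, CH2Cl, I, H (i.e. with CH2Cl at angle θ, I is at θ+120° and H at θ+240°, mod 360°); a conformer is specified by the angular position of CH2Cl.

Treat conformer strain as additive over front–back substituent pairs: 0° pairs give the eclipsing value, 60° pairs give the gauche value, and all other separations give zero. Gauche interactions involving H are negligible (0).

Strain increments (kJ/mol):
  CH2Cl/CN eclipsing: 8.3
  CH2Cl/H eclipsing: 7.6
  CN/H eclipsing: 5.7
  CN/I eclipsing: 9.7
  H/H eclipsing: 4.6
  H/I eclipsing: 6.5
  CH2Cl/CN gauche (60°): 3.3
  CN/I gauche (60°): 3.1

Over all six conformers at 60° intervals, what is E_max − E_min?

18.8 kJ/mol

CH2Cl at 0° (eclipsed): CN(0°)/CH2Cl(0°) eclipsed 8.3; H(120°)/I(120°) eclipsed 6.5; H(240°)/H(240°) eclipsed 4.6 → 19.4 kJ/mol.
CH2Cl at 60° (staggered): CN(0°)/CH2Cl(60°) gauche 3.3 → 3.3 kJ/mol.
CH2Cl at 120° (eclipsed): CN(0°)/H(0°) eclipsed 5.7; H(120°)/CH2Cl(120°) eclipsed 7.6; H(240°)/I(240°) eclipsed 6.5 → 19.8 kJ/mol.
CH2Cl at 180° (staggered): CN(0°)/I(300°) gauche 3.1 → 3.1 kJ/mol.
CH2Cl at 240° (eclipsed): CN(0°)/I(0°) eclipsed 9.7; H(120°)/H(120°) eclipsed 4.6; H(240°)/CH2Cl(240°) eclipsed 7.6 → 21.9 kJ/mol.
CH2Cl at 300° (staggered): CN(0°)/CH2Cl(300°) gauche 3.3; CN(0°)/I(60°) gauche 3.1 → 6.4 kJ/mol.
Max at 240° (21.9 kJ/mol), min at 180° (3.1 kJ/mol); barrier = 18.8 kJ/mol.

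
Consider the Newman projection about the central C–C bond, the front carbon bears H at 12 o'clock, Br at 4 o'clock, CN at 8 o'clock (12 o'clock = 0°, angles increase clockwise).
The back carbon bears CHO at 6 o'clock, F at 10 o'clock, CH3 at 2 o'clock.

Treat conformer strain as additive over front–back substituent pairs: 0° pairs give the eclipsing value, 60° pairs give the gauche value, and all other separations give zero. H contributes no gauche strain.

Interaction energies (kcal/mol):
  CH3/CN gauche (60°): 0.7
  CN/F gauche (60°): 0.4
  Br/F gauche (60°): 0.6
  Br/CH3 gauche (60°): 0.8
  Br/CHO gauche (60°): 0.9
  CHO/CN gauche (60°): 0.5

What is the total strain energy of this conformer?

This conformer (staggered): Br(120°)/CHO(180°) gauche 0.9; Br(120°)/CH3(60°) gauche 0.8; CN(240°)/CHO(180°) gauche 0.5; CN(240°)/F(300°) gauche 0.4 → 2.6 kcal/mol.

2.6 kcal/mol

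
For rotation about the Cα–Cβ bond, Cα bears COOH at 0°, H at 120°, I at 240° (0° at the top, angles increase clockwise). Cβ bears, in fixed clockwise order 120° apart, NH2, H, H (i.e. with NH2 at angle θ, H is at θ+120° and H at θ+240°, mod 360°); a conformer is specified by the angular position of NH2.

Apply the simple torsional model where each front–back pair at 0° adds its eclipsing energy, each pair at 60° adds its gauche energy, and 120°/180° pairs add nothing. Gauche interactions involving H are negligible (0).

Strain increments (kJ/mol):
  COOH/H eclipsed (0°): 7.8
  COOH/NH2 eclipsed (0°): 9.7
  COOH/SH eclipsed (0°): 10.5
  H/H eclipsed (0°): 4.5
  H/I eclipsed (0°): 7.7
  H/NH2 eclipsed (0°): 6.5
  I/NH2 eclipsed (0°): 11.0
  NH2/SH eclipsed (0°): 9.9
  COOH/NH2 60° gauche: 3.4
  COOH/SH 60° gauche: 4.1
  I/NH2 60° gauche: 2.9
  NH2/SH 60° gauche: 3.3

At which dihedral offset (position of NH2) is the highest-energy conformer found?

240°

NH2 at 0° is eclipsed. COOH at 0° is eclipsed with NH2 at 0° (9.7); H at 120° is eclipsed with H at 120° (4.5); I at 240° is eclipsed with H at 240° (7.7). Total 21.9 kJ/mol.
NH2 at 60° is staggered. COOH at 0° is gauche with NH2 at 60° (3.4). Total 3.4 kJ/mol.
NH2 at 120° is eclipsed. COOH at 0° is eclipsed with H at 0° (7.8); H at 120° is eclipsed with NH2 at 120° (6.5); I at 240° is eclipsed with H at 240° (7.7). Total 22.0 kJ/mol.
NH2 at 180° is staggered. I at 240° is gauche with NH2 at 180° (2.9). Total 2.9 kJ/mol.
NH2 at 240° is eclipsed. COOH at 0° is eclipsed with H at 0° (7.8); H at 120° is eclipsed with H at 120° (4.5); I at 240° is eclipsed with NH2 at 240° (11.0). Total 23.3 kJ/mol.
NH2 at 300° is staggered. COOH at 0° is gauche with NH2 at 300° (3.4); I at 240° is gauche with NH2 at 300° (2.9). Total 6.3 kJ/mol.
The maximum (23.3 kJ/mol) occurs with NH2 at 240°.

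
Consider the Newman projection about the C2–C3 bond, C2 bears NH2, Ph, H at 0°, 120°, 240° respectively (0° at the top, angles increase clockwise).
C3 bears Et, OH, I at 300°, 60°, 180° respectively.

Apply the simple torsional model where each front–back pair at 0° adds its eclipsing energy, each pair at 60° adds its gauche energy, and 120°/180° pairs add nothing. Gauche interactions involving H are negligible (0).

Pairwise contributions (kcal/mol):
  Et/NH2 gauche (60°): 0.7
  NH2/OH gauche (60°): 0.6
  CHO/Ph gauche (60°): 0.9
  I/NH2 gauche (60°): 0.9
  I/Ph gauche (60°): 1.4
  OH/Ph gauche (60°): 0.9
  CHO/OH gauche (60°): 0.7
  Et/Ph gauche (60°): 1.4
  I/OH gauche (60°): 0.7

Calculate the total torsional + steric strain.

3.6 kcal/mol

This conformer (staggered): NH2–Et gauche, NH2–OH gauche, Ph–OH gauche, Ph–I gauche; 0.7 + 0.6 + 0.9 + 1.4 = 3.6 kcal/mol.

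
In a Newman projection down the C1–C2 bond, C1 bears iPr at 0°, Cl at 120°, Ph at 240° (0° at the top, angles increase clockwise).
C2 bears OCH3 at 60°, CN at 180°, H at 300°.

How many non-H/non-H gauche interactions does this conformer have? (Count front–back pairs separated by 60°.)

4

Non-H gauche pairs: iPr(0°)/OCH3(60°); Cl(120°)/OCH3(60°); Cl(120°)/CN(180°); Ph(240°)/CN(180°) — 4 interactions.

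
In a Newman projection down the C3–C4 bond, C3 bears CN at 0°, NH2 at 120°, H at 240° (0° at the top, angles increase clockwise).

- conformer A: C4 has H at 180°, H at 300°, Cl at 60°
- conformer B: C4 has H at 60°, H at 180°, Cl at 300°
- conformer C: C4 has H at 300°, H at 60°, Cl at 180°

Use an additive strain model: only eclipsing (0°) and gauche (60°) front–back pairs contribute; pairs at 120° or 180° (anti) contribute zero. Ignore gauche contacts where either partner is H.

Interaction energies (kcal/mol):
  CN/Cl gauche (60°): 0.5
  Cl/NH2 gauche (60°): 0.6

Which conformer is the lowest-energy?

B

A (staggered): CN–Cl gauche, NH2–Cl gauche; 0.5 + 0.6 = 1.1 kcal/mol.
B (staggered): CN–Cl gauche; 0.5 = 0.5 kcal/mol.
C (staggered): NH2–Cl gauche; 0.6 = 0.6 kcal/mol.
B has the lowest total (0.5 kcal/mol).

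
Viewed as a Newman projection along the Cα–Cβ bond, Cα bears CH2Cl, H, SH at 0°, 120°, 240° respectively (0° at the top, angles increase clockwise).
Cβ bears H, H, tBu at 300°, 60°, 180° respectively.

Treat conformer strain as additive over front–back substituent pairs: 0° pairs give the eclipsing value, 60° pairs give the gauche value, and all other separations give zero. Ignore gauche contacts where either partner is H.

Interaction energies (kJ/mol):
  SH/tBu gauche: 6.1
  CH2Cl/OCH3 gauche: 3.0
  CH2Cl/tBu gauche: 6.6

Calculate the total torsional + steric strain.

6.1 kJ/mol

This conformer (staggered): SH(240°)/tBu(180°) gauche 6.1 → 6.1 kJ/mol.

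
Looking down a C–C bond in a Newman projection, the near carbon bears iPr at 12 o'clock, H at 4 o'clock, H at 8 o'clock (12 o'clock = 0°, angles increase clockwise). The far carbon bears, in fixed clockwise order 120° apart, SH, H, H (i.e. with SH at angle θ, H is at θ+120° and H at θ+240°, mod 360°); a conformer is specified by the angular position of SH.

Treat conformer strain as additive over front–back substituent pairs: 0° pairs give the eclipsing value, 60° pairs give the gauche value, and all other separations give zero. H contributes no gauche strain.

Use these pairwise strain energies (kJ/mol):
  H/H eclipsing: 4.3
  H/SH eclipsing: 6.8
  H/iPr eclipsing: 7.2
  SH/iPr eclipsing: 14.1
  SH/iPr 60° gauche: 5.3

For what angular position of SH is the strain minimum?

SH at 0° is eclipsed. iPr at 0° is eclipsed with SH at 0° (14.1); H at 120° is eclipsed with H at 120° (4.3); H at 240° is eclipsed with H at 240° (4.3). Total 22.7 kJ/mol.
SH at 60° is staggered. iPr at 0° is gauche with SH at 60° (5.3). Total 5.3 kJ/mol.
SH at 120° is eclipsed. iPr at 0° is eclipsed with H at 0° (7.2); H at 120° is eclipsed with SH at 120° (6.8); H at 240° is eclipsed with H at 240° (4.3). Total 18.3 kJ/mol.
SH at 180° (staggered): no non-H gauche contacts → 0.0 kJ/mol.
SH at 240° is eclipsed. iPr at 0° is eclipsed with H at 0° (7.2); H at 120° is eclipsed with H at 120° (4.3); H at 240° is eclipsed with SH at 240° (6.8). Total 18.3 kJ/mol.
SH at 300° is staggered. iPr at 0° is gauche with SH at 300° (5.3). Total 5.3 kJ/mol.
The minimum (0.0 kJ/mol) occurs with SH at 180°.

180°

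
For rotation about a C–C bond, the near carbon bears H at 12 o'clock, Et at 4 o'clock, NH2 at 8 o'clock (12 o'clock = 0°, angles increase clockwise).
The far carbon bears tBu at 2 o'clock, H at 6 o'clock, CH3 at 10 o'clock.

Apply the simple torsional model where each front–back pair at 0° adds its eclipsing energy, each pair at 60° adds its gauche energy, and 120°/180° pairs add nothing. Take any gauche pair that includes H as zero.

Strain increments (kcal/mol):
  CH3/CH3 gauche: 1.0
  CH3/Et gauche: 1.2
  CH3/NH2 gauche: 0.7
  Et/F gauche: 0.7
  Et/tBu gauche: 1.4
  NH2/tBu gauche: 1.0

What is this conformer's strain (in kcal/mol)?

This conformer is staggered. Et at 120° is gauche with tBu at 60° (1.4); NH2 at 240° is gauche with CH3 at 300° (0.7). Total 2.1 kcal/mol.

2.1 kcal/mol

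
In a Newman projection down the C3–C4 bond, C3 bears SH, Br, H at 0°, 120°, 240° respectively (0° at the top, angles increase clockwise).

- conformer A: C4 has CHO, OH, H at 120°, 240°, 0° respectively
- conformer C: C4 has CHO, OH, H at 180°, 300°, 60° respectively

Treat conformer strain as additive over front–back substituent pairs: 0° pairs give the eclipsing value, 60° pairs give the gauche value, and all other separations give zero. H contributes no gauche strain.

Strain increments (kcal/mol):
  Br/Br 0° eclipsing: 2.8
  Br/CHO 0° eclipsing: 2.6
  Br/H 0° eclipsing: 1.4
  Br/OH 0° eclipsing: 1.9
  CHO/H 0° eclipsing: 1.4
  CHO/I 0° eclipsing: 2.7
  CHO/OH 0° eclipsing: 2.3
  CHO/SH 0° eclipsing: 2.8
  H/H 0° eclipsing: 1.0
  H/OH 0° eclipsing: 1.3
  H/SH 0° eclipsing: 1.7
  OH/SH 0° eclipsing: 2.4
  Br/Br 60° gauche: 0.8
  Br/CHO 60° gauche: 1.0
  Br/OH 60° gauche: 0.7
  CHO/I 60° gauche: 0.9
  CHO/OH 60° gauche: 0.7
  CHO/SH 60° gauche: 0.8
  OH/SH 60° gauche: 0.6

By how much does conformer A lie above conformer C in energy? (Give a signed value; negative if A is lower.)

A is eclipsed. SH at 0° is eclipsed with H at 0° (1.7); Br at 120° is eclipsed with CHO at 120° (2.6); H at 240° is eclipsed with OH at 240° (1.3). Total 5.6 kcal/mol.
C is staggered. SH at 0° is gauche with OH at 300° (0.6); Br at 120° is gauche with CHO at 180° (1.0). Total 1.6 kcal/mol.
E(A) − E(C) = 5.6 − 1.6 = +4.0 kcal/mol.

+4.0 kcal/mol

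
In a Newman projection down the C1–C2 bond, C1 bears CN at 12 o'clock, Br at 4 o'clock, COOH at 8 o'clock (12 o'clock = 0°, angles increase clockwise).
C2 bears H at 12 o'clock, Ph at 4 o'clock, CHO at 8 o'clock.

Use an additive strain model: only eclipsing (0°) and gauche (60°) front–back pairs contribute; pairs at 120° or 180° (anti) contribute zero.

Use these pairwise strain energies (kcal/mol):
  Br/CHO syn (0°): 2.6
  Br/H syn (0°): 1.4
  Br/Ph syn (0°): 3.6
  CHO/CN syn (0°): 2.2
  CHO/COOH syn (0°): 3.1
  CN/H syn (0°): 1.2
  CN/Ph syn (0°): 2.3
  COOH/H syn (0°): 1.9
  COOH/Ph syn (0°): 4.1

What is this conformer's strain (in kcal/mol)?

This conformer (eclipsed): CN(0°)/H(0°) eclipsed 1.2; Br(120°)/Ph(120°) eclipsed 3.6; COOH(240°)/CHO(240°) eclipsed 3.1 → 7.9 kcal/mol.

7.9 kcal/mol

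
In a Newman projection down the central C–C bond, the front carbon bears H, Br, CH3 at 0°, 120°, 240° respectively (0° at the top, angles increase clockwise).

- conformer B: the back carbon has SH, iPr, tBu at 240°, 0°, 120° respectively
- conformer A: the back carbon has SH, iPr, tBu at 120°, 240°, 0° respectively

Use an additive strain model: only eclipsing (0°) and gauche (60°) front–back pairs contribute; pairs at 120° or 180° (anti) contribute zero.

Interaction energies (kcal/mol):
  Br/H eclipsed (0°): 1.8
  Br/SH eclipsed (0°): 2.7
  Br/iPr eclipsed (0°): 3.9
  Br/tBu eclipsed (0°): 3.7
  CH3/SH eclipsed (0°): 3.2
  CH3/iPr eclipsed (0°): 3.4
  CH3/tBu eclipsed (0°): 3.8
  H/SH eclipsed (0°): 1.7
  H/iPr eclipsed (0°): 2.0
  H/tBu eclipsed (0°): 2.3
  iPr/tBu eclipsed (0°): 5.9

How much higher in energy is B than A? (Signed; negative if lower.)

+0.5 kcal/mol

B is eclipsed. H at 0° is eclipsed with iPr at 0° (2.0); Br at 120° is eclipsed with tBu at 120° (3.7); CH3 at 240° is eclipsed with SH at 240° (3.2). Total 8.9 kcal/mol.
A is eclipsed. H at 0° is eclipsed with tBu at 0° (2.3); Br at 120° is eclipsed with SH at 120° (2.7); CH3 at 240° is eclipsed with iPr at 240° (3.4). Total 8.4 kcal/mol.
E(B) − E(A) = 8.9 − 8.4 = +0.5 kcal/mol.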